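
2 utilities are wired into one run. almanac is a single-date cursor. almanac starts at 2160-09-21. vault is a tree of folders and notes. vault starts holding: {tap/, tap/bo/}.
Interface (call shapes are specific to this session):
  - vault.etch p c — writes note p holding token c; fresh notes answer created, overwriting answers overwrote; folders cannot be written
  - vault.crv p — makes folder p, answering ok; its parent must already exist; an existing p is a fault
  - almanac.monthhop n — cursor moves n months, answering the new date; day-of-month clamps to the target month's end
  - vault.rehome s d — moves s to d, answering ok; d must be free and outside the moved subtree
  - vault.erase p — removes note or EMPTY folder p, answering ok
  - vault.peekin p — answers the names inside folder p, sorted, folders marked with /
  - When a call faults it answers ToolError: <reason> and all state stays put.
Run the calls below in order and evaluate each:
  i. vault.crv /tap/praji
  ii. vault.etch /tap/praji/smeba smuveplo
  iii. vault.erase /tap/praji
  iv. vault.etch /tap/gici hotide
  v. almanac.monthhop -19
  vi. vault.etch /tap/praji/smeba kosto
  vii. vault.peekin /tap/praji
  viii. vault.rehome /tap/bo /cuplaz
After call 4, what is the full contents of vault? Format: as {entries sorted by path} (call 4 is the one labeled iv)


Answer: {tap/, tap/bo/, tap/gici=hotide, tap/praji/, tap/praji/smeba=smuveplo}

Derivation:
~$ crv /tap/praji
  ok
~$ etch /tap/praji/smeba smuveplo
  created
~$ erase /tap/praji
  ToolError: not empty
~$ etch /tap/gici hotide
  created
~$ monthhop -19
  2159-02-21
~$ etch /tap/praji/smeba kosto
  overwrote
~$ peekin /tap/praji
  [smeba]
~$ rehome /tap/bo /cuplaz
  ok


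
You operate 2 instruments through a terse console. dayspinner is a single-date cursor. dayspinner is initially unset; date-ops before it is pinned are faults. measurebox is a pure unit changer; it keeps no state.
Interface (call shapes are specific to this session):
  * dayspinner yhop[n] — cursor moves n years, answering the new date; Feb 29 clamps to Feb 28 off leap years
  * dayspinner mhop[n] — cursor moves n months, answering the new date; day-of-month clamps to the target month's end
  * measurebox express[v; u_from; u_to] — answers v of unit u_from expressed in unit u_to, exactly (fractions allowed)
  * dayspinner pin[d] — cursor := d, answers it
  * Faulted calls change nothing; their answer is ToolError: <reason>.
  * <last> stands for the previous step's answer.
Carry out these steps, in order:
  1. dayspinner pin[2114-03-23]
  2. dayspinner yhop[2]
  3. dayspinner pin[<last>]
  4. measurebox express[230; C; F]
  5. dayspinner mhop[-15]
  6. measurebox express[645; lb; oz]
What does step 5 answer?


I call dayspinner pin using d→2114-03-23, and get 2114-03-23.
Now I run dayspinner yhop using n→2, and get 2116-03-23.
Then dayspinner pin using d→<last>, and observe 2116-03-23.
I invoke measurebox express using v→230, u_from→C, u_to→F, and observe 446.
I use dayspinner mhop using n→-15, → 2114-12-23.
Invoking measurebox express using v→645, u_from→lb, u_to→oz, and get 10320.

Answer: 2114-12-23


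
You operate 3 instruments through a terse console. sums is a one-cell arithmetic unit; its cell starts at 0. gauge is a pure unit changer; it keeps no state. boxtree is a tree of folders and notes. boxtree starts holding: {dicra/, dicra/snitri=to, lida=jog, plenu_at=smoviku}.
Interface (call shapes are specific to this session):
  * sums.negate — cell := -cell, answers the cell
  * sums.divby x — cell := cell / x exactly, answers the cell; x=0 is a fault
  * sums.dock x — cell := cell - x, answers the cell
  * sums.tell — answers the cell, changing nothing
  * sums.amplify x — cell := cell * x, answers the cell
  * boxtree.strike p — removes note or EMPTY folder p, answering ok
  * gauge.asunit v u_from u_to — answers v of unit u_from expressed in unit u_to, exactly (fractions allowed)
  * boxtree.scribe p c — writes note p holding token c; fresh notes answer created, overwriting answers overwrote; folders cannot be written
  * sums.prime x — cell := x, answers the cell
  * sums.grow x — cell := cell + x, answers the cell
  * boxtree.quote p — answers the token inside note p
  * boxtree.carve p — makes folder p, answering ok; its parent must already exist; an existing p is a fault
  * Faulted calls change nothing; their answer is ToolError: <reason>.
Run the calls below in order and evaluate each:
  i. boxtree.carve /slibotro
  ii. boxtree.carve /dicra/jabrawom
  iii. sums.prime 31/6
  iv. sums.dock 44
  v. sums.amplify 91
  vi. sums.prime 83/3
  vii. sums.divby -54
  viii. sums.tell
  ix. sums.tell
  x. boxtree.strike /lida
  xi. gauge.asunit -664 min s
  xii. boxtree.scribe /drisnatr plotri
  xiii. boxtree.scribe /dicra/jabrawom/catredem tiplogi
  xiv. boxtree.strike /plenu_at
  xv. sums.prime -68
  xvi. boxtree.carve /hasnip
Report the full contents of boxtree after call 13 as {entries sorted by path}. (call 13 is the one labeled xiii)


Answer: {dicra/, dicra/jabrawom/, dicra/jabrawom/catredem=tiplogi, dicra/snitri=to, drisnatr=plotri, plenu_at=smoviku, slibotro/}

Derivation:
Act: carve[p=/slibotro]
Obs: ok
Act: carve[p=/dicra/jabrawom]
Obs: ok
Act: prime[x=31/6]
Obs: 31/6
Act: dock[x=44]
Obs: -233/6
Act: amplify[x=91]
Obs: -21203/6
Act: prime[x=83/3]
Obs: 83/3
Act: divby[x=-54]
Obs: -83/162
Act: tell[]
Obs: -83/162
Act: tell[]
Obs: -83/162
Act: strike[p=/lida]
Obs: ok
Act: asunit[v=-664; u_from=min; u_to=s]
Obs: -39840
Act: scribe[p=/drisnatr; c=plotri]
Obs: created
Act: scribe[p=/dicra/jabrawom/catredem; c=tiplogi]
Obs: created
Act: strike[p=/plenu_at]
Obs: ok
Act: prime[x=-68]
Obs: -68
Act: carve[p=/hasnip]
Obs: ok


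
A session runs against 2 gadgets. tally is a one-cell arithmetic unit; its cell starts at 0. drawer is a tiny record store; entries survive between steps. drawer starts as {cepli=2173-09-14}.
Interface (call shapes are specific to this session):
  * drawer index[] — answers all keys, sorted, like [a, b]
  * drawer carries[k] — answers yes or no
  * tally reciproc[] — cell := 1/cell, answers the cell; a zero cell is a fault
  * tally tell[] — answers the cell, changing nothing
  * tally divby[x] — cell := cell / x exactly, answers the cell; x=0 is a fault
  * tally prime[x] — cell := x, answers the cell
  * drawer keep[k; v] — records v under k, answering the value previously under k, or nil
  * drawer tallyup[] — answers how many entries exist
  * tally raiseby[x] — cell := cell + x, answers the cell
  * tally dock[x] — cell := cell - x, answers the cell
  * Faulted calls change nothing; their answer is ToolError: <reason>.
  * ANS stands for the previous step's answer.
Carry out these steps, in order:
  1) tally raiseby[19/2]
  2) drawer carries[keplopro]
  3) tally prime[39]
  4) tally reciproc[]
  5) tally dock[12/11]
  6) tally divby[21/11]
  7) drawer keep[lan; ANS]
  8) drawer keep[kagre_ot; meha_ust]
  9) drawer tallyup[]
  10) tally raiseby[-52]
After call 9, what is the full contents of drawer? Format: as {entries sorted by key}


Answer: {cepli=2173-09-14, kagre_ot=meha_ust, lan=-457/819}

Derivation:
# 1. tally raiseby(x: 19/2) -> 19/2
# 2. drawer carries(k: keplopro) -> no
# 3. tally prime(x: 39) -> 39
# 4. tally reciproc() -> 1/39
# 5. tally dock(x: 12/11) -> -457/429
# 6. tally divby(x: 21/11) -> -457/819
# 7. drawer keep(k: lan, v: ANS) -> nil
# 8. drawer keep(k: kagre_ot, v: meha_ust) -> nil
# 9. drawer tallyup() -> 3
# 10. tally raiseby(x: -52) -> -43045/819


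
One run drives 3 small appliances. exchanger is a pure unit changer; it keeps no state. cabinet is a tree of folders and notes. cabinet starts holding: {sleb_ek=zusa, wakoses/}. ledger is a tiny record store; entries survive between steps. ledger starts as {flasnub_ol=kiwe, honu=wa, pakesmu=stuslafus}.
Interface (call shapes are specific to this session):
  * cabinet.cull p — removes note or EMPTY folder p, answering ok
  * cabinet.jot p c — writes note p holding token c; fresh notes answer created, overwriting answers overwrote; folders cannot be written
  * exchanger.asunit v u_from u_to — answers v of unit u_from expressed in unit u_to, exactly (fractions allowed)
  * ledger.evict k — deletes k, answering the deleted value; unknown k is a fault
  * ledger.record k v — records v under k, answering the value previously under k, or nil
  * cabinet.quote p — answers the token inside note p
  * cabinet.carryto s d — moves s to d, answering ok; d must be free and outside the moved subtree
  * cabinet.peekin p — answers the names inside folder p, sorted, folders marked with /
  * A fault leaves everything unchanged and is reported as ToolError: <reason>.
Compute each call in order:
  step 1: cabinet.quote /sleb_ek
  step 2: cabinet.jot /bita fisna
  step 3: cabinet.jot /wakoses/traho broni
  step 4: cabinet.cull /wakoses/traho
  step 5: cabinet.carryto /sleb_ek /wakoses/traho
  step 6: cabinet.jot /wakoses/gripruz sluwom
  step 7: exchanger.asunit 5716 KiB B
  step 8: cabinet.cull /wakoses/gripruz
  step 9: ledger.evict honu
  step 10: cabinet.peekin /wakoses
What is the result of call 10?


CALL quote[p='/sleb_ek']
RET  zusa
CALL jot[p='/bita'; c='fisna']
RET  created
CALL jot[p='/wakoses/traho'; c='broni']
RET  created
CALL cull[p='/wakoses/traho']
RET  ok
CALL carryto[s='/sleb_ek'; d='/wakoses/traho']
RET  ok
CALL jot[p='/wakoses/gripruz'; c='sluwom']
RET  created
CALL asunit[v='5716'; u_from='KiB'; u_to='B']
RET  5853184
CALL cull[p='/wakoses/gripruz']
RET  ok
CALL evict[k='honu']
RET  wa
CALL peekin[p='/wakoses']
RET  [traho]

Answer: [traho]


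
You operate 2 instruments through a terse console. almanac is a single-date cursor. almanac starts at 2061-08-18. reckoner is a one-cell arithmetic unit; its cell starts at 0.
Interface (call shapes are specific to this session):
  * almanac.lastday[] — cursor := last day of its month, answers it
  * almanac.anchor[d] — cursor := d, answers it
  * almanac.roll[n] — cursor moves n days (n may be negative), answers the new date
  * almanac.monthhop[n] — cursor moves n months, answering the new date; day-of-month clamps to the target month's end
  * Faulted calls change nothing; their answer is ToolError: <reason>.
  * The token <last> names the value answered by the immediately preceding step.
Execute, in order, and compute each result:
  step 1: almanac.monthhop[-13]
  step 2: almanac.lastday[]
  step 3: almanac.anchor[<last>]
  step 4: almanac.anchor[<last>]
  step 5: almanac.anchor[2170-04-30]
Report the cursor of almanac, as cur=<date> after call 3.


Answer: cur=2060-07-31

Derivation:
I use almanac.monthhop passing n→-13, and get 2060-07-18.
Using almanac.lastday(), and get 2060-07-31.
I call almanac.anchor passing d→<last>, and observe 2060-07-31.
Invoking almanac.anchor passing d→<last>, — result: 2060-07-31.
Then almanac.anchor passing d→2170-04-30, and get 2170-04-30.


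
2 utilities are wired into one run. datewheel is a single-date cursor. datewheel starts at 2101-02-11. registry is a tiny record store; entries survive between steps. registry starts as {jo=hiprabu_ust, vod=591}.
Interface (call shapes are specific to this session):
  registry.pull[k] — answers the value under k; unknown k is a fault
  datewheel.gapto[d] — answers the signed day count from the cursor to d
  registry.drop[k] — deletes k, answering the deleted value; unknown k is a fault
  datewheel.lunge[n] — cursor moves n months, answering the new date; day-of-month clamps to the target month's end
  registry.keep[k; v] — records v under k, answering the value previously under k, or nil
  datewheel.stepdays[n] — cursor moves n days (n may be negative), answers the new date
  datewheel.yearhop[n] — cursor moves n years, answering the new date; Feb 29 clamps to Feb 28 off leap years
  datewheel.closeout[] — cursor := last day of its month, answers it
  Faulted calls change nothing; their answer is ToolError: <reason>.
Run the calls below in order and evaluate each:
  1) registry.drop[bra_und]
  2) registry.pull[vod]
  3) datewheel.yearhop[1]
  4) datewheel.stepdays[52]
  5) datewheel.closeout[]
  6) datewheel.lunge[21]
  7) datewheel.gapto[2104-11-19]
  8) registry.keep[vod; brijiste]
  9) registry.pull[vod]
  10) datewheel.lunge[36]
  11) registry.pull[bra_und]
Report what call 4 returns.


Act: drop[k=bra_und]
Obs: ToolError: no such key bra_und
Act: pull[k=vod]
Obs: 591
Act: yearhop[n=1]
Obs: 2102-02-11
Act: stepdays[n=52]
Obs: 2102-04-04
Act: closeout[]
Obs: 2102-04-30
Act: lunge[n=21]
Obs: 2104-01-30
Act: gapto[d=2104-11-19]
Obs: 294
Act: keep[k=vod; v=brijiste]
Obs: 591
Act: pull[k=vod]
Obs: brijiste
Act: lunge[n=36]
Obs: 2107-01-30
Act: pull[k=bra_und]
Obs: ToolError: no such key bra_und

Answer: 2102-04-04


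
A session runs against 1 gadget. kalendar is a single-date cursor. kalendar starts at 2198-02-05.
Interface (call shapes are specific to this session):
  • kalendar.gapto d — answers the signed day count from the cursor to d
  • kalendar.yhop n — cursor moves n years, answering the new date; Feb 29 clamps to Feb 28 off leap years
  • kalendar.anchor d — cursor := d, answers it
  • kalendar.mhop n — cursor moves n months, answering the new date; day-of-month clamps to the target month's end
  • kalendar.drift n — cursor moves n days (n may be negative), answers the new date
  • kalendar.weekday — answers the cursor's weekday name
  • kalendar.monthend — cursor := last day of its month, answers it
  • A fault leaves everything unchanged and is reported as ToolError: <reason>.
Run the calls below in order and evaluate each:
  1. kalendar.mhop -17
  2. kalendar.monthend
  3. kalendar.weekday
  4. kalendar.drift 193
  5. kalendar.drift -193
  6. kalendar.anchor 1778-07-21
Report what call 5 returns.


Answer: 2196-09-30

Derivation:
$ kalendar.mhop n: -17
:: 2196-09-05
$ kalendar.monthend
:: 2196-09-30
$ kalendar.weekday
:: Friday
$ kalendar.drift n: 193
:: 2197-04-11
$ kalendar.drift n: -193
:: 2196-09-30
$ kalendar.anchor d: 1778-07-21
:: 1778-07-21


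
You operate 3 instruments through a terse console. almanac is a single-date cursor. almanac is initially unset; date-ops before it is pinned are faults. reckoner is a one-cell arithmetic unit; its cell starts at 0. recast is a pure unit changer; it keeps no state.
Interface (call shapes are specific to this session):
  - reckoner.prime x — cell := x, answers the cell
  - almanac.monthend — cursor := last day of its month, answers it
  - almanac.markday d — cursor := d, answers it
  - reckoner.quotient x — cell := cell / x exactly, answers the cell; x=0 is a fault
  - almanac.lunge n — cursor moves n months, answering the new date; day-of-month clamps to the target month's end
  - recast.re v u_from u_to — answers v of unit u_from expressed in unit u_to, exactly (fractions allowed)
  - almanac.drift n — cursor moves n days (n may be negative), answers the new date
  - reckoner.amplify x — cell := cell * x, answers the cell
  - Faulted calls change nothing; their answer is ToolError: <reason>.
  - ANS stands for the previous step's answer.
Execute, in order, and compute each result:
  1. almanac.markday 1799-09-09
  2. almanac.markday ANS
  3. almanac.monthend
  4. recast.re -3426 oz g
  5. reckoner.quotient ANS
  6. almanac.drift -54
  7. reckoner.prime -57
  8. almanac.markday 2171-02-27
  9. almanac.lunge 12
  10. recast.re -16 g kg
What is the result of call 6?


Answer: 1799-08-07

Derivation:
# 1. markday(d=1799-09-09) -> 1799-09-09
# 2. markday(d=ANS) -> 1799-09-09
# 3. monthend() -> 1799-09-30
# 4. re(v=-3426, u_from=oz, u_to=g) -> -77700372981/800000
# 5. quotient(x=ANS) -> 0
# 6. drift(n=-54) -> 1799-08-07
# 7. prime(x=-57) -> -57
# 8. markday(d=2171-02-27) -> 2171-02-27
# 9. lunge(n=12) -> 2172-02-27
# 10. re(v=-16, u_from=g, u_to=kg) -> -2/125


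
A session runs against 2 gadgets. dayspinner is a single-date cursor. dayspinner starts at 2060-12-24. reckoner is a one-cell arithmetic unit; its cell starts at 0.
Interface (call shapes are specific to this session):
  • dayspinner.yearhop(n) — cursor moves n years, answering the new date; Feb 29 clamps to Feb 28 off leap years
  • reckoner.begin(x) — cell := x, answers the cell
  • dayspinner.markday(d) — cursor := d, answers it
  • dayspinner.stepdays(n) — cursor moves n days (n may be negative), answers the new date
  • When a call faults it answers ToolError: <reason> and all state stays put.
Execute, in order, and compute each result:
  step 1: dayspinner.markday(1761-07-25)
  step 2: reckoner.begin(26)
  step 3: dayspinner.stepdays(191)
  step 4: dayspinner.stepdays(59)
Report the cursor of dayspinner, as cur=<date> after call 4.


Answer: cur=1762-04-01

Derivation:
-- dayspinner.markday(d→1761-07-25) => 1761-07-25
-- reckoner.begin(x→26) => 26
-- dayspinner.stepdays(n→191) => 1762-02-01
-- dayspinner.stepdays(n→59) => 1762-04-01


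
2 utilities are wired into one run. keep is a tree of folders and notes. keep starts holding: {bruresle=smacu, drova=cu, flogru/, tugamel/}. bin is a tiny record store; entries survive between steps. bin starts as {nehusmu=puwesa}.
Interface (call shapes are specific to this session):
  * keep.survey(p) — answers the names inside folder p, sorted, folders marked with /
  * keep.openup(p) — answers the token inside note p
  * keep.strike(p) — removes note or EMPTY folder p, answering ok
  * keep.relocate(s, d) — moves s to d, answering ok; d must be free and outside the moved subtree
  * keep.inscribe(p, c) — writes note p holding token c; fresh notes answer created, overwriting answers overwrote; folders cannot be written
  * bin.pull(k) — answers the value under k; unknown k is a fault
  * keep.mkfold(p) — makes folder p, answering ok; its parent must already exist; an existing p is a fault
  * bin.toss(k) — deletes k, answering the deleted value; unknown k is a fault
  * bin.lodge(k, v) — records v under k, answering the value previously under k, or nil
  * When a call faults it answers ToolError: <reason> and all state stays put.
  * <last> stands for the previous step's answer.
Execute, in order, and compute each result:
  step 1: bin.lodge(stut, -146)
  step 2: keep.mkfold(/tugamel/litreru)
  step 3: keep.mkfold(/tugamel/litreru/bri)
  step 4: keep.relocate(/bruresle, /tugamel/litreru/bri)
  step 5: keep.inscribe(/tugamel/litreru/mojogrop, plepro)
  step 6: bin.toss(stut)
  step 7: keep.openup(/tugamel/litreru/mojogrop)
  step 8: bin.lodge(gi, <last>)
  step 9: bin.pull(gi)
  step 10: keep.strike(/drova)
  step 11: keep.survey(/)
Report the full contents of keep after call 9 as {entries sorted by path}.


Answer: {bruresle=smacu, drova=cu, flogru/, tugamel/, tugamel/litreru/, tugamel/litreru/bri/, tugamel/litreru/mojogrop=plepro}

Derivation:
Invoking bin.lodge on k='stut', v='-146', yielding nil.
Next I call keep.mkfold on p='/tugamel/litreru', yielding ok.
Now I run keep.mkfold on p='/tugamel/litreru/bri', — result: ok.
Next I call keep.relocate on s='/bruresle', d='/tugamel/litreru/bri': ToolError: exists.
I call keep.inscribe on p='/tugamel/litreru/mojogrop', c='plepro': created.
I run bin.toss on k='stut', yielding -146.
Next I call keep.openup on p='/tugamel/litreru/mojogrop', which returns plepro.
Then bin.lodge on k='gi', v='<last>', and get nil.
Then bin.pull on k='gi', → plepro.
Then keep.strike on p='/drova', yielding ok.
Now I run keep.survey on p='/', which returns [bruresle, flogru/, tugamel/].


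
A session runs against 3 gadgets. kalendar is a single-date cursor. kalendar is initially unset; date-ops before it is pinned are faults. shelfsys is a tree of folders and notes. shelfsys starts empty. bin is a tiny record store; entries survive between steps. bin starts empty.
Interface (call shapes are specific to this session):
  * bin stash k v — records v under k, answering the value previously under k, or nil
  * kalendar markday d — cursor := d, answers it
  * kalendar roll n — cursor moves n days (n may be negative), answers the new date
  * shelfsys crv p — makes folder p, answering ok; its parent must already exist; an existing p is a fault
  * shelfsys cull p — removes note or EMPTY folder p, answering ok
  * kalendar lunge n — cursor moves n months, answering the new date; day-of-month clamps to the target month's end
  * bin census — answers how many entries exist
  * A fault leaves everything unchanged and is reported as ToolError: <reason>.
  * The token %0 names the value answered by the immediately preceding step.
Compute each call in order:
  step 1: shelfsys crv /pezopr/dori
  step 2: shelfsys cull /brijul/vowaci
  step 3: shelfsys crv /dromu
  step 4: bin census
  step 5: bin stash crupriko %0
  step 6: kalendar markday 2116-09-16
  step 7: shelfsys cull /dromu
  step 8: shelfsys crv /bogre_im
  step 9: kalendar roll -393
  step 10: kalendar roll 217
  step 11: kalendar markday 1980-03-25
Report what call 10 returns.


Answer: 2116-03-24

Derivation:
→ shelfsys crv(p=/pezopr/dori)
← ToolError: no parent
→ shelfsys cull(p=/brijul/vowaci)
← ToolError: not found
→ shelfsys crv(p=/dromu)
← ok
→ bin census()
← 0
→ bin stash(k=crupriko, v=%0)
← nil
→ kalendar markday(d=2116-09-16)
← 2116-09-16
→ shelfsys cull(p=/dromu)
← ok
→ shelfsys crv(p=/bogre_im)
← ok
→ kalendar roll(n=-393)
← 2115-08-20
→ kalendar roll(n=217)
← 2116-03-24
→ kalendar markday(d=1980-03-25)
← 1980-03-25


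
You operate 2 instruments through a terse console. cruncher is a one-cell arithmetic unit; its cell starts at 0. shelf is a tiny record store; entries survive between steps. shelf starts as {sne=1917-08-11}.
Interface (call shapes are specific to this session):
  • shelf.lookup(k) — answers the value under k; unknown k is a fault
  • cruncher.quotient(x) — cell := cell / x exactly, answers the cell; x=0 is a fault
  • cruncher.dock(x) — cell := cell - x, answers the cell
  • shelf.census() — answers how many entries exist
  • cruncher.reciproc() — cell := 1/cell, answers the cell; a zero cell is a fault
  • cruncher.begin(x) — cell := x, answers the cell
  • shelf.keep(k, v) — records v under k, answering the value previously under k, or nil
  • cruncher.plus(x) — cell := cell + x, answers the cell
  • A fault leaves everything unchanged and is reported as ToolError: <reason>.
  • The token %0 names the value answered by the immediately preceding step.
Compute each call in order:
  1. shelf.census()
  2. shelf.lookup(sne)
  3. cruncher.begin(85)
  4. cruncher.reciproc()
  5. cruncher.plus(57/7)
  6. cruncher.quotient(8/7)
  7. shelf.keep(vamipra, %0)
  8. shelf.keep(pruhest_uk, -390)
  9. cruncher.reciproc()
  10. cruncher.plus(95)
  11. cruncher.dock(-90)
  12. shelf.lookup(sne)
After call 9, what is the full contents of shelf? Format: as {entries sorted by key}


Answer: {pruhest_uk=-390, sne=1917-08-11, vamipra=1213/170}

Derivation:
Act: shelf.census[]
Obs: 1
Act: shelf.lookup[sne]
Obs: 1917-08-11
Act: cruncher.begin[85]
Obs: 85
Act: cruncher.reciproc[]
Obs: 1/85
Act: cruncher.plus[57/7]
Obs: 4852/595
Act: cruncher.quotient[8/7]
Obs: 1213/170
Act: shelf.keep[vamipra; %0]
Obs: nil
Act: shelf.keep[pruhest_uk; -390]
Obs: nil
Act: cruncher.reciproc[]
Obs: 170/1213
Act: cruncher.plus[95]
Obs: 115405/1213
Act: cruncher.dock[-90]
Obs: 224575/1213
Act: shelf.lookup[sne]
Obs: 1917-08-11


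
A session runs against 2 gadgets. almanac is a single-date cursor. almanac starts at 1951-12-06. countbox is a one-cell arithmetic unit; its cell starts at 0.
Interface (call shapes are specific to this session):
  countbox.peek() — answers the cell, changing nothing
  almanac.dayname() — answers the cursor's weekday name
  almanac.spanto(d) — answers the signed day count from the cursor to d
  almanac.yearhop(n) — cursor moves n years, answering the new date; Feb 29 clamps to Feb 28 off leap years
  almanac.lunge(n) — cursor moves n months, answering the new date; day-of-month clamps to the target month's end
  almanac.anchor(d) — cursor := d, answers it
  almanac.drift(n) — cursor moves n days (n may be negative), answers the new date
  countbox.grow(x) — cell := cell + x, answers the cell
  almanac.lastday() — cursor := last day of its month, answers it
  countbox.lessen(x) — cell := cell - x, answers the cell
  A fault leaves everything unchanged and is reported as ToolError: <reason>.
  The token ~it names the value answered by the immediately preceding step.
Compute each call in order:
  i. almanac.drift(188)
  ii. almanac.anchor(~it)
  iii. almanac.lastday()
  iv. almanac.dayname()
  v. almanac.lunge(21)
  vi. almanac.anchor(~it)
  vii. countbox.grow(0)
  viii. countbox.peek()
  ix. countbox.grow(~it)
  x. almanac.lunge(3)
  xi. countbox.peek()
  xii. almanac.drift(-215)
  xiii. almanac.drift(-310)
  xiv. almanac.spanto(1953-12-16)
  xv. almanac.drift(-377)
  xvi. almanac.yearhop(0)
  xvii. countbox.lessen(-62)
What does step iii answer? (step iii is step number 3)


Answer: 1952-06-30

Derivation:
>> drift(n='188')
<< 1952-06-11
>> anchor(d='~it')
<< 1952-06-11
>> lastday()
<< 1952-06-30
>> dayname()
<< Monday
>> lunge(n='21')
<< 1954-03-30
>> anchor(d='~it')
<< 1954-03-30
>> grow(x='0')
<< 0
>> peek()
<< 0
>> grow(x='~it')
<< 0
>> lunge(n='3')
<< 1954-06-30
>> peek()
<< 0
>> drift(n='-215')
<< 1953-11-27
>> drift(n='-310')
<< 1953-01-21
>> spanto(d='1953-12-16')
<< 329
>> drift(n='-377')
<< 1952-01-10
>> yearhop(n='0')
<< 1952-01-10
>> lessen(x='-62')
<< 62


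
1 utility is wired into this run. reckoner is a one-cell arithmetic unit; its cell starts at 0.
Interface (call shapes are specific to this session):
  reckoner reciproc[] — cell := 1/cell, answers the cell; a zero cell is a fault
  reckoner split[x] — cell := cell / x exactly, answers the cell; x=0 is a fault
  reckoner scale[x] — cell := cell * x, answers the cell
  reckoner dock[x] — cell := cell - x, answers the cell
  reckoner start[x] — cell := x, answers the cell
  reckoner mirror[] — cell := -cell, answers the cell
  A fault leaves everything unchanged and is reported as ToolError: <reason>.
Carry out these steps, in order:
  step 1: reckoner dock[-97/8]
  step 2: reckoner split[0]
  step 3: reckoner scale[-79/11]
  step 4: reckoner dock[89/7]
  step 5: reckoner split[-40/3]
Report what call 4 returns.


I run reckoner dock passing x='-97/8': 97/8.
Calling reckoner split passing x='0', giving ToolError: division by zero.
Then reckoner scale passing x='-79/11', yielding -7663/88.
Next I call reckoner dock passing x='89/7', and see -61473/616.
Next I call reckoner split passing x='-40/3', and observe 184419/24640.

Answer: -61473/616


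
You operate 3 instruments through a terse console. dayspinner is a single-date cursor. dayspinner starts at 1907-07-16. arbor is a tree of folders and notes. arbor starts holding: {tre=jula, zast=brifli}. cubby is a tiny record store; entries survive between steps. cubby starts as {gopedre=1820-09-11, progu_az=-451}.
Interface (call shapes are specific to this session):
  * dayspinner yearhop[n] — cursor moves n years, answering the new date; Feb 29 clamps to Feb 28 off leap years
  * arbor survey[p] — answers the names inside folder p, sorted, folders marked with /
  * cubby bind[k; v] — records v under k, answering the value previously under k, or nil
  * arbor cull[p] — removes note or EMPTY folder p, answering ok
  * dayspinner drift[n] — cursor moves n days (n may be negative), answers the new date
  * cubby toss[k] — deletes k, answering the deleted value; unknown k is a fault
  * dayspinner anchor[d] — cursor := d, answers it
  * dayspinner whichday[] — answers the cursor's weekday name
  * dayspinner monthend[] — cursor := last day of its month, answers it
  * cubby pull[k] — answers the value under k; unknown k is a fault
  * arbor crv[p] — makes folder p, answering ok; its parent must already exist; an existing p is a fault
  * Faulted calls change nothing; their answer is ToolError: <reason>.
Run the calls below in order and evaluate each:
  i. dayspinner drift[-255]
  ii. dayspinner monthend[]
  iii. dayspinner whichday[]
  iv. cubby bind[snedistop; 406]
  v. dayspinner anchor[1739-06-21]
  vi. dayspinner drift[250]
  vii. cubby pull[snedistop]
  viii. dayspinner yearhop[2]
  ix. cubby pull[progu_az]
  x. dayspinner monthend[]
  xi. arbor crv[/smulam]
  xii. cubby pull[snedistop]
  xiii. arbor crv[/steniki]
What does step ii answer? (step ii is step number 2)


Answer: 1906-11-30

Derivation:
Step: dayspinner drift[-255]
Result: 1906-11-03
Step: dayspinner monthend[]
Result: 1906-11-30
Step: dayspinner whichday[]
Result: Friday
Step: cubby bind[snedistop; 406]
Result: nil
Step: dayspinner anchor[1739-06-21]
Result: 1739-06-21
Step: dayspinner drift[250]
Result: 1740-02-26
Step: cubby pull[snedistop]
Result: 406
Step: dayspinner yearhop[2]
Result: 1742-02-26
Step: cubby pull[progu_az]
Result: -451
Step: dayspinner monthend[]
Result: 1742-02-28
Step: arbor crv[/smulam]
Result: ok
Step: cubby pull[snedistop]
Result: 406
Step: arbor crv[/steniki]
Result: ok


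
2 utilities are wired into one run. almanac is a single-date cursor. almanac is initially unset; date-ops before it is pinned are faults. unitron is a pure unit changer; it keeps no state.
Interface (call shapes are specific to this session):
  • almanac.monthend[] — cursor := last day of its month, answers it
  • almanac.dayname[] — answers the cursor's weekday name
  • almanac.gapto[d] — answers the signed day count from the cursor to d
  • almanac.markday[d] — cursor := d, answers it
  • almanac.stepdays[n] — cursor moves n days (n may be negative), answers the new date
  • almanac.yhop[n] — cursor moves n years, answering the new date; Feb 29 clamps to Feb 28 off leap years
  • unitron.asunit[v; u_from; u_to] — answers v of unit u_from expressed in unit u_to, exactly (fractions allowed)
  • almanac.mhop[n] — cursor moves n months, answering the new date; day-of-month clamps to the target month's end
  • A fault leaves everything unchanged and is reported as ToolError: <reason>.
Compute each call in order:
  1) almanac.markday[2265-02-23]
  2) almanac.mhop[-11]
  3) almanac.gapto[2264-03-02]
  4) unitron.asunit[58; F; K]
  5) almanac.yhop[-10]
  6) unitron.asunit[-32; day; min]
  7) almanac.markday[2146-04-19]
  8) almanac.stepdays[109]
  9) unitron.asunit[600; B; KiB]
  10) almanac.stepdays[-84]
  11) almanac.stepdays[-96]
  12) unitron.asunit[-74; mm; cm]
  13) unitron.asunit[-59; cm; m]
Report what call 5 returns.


Answer: 2254-03-23

Derivation:
$ almanac.markday d=2265-02-23
:: 2265-02-23
$ almanac.mhop n=-11
:: 2264-03-23
$ almanac.gapto d=2264-03-02
:: -21
$ unitron.asunit v=58 u_from=F u_to=K
:: 51767/180
$ almanac.yhop n=-10
:: 2254-03-23
$ unitron.asunit v=-32 u_from=day u_to=min
:: -46080
$ almanac.markday d=2146-04-19
:: 2146-04-19
$ almanac.stepdays n=109
:: 2146-08-06
$ unitron.asunit v=600 u_from=B u_to=KiB
:: 75/128
$ almanac.stepdays n=-84
:: 2146-05-14
$ almanac.stepdays n=-96
:: 2146-02-07
$ unitron.asunit v=-74 u_from=mm u_to=cm
:: -37/5
$ unitron.asunit v=-59 u_from=cm u_to=m
:: -59/100


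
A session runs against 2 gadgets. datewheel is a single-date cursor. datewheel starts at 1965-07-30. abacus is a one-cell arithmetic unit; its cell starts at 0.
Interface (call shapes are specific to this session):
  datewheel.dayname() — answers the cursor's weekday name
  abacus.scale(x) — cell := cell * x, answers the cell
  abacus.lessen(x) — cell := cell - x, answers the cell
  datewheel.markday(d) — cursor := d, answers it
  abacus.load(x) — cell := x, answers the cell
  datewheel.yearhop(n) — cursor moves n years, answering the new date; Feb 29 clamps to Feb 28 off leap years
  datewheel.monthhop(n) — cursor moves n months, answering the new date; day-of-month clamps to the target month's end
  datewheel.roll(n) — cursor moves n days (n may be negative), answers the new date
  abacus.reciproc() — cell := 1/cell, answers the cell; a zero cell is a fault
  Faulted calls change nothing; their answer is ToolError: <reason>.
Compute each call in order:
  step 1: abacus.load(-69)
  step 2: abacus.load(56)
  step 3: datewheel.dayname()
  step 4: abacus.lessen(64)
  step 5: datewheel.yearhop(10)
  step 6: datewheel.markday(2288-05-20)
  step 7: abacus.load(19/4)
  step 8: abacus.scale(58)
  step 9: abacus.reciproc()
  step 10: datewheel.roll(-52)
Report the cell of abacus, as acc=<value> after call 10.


Answer: acc=2/551

Derivation:
% abacus.load(x: -69) == -69
% abacus.load(x: 56) == 56
% datewheel.dayname() == Friday
% abacus.lessen(x: 64) == -8
% datewheel.yearhop(n: 10) == 1975-07-30
% datewheel.markday(d: 2288-05-20) == 2288-05-20
% abacus.load(x: 19/4) == 19/4
% abacus.scale(x: 58) == 551/2
% abacus.reciproc() == 2/551
% datewheel.roll(n: -52) == 2288-03-29


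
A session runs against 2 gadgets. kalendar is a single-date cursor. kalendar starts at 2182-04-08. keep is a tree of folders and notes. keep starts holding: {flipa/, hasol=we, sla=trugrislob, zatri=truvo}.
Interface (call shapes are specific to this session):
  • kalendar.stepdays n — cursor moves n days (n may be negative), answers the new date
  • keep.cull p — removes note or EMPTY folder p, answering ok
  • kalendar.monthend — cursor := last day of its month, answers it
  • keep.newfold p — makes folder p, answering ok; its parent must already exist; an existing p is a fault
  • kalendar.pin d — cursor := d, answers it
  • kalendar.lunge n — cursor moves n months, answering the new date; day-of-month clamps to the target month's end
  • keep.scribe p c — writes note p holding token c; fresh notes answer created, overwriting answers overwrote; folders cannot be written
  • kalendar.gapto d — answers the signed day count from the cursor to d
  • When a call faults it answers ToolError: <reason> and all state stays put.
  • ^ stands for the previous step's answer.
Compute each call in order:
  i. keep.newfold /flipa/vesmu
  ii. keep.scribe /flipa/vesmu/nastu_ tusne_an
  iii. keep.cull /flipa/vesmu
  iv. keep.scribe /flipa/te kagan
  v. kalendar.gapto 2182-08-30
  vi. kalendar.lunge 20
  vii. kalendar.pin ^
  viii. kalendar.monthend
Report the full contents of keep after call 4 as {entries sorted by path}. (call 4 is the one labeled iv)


Answer: {flipa/, flipa/te=kagan, flipa/vesmu/, flipa/vesmu/nastu_=tusne_an, hasol=we, sla=trugrislob, zatri=truvo}

Derivation:
% newfold p='/flipa/vesmu'
[out] ok
% scribe p='/flipa/vesmu/nastu_' c='tusne_an'
[out] created
% cull p='/flipa/vesmu'
[out] ToolError: not empty
% scribe p='/flipa/te' c='kagan'
[out] created
% gapto d='2182-08-30'
[out] 144
% lunge n='20'
[out] 2183-12-08
% pin d='^'
[out] 2183-12-08
% monthend
[out] 2183-12-31


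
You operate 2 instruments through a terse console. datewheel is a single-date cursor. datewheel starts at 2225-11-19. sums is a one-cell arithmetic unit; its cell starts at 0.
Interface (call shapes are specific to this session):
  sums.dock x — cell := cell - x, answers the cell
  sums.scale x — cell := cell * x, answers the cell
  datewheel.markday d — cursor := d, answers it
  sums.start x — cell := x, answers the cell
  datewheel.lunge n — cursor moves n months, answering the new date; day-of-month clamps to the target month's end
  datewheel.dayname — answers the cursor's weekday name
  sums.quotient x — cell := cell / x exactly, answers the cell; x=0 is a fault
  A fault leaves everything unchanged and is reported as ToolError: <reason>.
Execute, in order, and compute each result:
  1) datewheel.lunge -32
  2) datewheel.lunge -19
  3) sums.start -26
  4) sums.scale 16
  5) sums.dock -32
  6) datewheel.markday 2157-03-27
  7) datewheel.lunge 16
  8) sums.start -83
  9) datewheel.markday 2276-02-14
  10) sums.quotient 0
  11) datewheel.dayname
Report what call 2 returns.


I call datewheel.lunge with n: -32, and see 2223-03-19.
Using datewheel.lunge with n: -19, → 2221-08-19.
I call sums.start with x: -26, which returns -26.
Now I run sums.scale with x: 16, → -416.
I try sums.dock with x: -32: -384.
I use datewheel.markday with d: 2157-03-27: 2157-03-27.
Using datewheel.lunge with n: 16, — result: 2158-07-27.
Invoking sums.start with x: -83, — result: -83.
I run datewheel.markday with d: 2276-02-14, which returns 2276-02-14.
Invoking sums.quotient with x: 0, yielding ToolError: division by zero.
I try datewheel.dayname(), — result: Monday.

Answer: 2221-08-19


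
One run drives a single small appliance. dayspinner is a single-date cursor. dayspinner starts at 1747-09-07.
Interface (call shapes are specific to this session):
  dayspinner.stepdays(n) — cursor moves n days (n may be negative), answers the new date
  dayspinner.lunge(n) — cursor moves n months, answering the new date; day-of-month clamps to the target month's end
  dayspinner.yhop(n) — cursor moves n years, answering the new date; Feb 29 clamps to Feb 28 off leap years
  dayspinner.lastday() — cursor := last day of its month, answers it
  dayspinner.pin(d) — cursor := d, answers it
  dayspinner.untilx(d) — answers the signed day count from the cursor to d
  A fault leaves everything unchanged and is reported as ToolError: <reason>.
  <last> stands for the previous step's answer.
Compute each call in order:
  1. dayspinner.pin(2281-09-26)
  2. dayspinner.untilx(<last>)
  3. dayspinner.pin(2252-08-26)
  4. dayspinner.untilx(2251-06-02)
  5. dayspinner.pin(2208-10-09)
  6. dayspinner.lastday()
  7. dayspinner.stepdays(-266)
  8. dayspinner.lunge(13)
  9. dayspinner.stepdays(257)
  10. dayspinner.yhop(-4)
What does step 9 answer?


~$ dayspinner.pin d: 2281-09-26
[out] 2281-09-26
~$ dayspinner.untilx d: <last>
[out] 0
~$ dayspinner.pin d: 2252-08-26
[out] 2252-08-26
~$ dayspinner.untilx d: 2251-06-02
[out] -451
~$ dayspinner.pin d: 2208-10-09
[out] 2208-10-09
~$ dayspinner.lastday
[out] 2208-10-31
~$ dayspinner.stepdays n: -266
[out] 2208-02-08
~$ dayspinner.lunge n: 13
[out] 2209-03-08
~$ dayspinner.stepdays n: 257
[out] 2209-11-20
~$ dayspinner.yhop n: -4
[out] 2205-11-20

Answer: 2209-11-20


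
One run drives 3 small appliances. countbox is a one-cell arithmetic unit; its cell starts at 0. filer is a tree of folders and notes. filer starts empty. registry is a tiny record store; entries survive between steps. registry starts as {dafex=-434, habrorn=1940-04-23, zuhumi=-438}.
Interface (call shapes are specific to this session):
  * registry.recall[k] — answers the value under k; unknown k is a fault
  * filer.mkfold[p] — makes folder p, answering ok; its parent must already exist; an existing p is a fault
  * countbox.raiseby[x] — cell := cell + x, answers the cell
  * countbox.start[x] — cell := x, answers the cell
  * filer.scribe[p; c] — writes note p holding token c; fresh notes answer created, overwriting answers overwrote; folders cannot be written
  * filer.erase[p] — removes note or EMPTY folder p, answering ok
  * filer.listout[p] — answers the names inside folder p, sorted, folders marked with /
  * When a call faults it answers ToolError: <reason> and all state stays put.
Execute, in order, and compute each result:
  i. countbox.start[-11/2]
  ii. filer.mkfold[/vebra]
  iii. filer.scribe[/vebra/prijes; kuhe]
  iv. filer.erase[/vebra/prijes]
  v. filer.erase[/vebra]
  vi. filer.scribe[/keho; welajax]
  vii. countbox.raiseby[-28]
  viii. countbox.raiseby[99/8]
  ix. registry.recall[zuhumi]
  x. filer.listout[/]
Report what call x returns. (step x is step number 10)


[in] start x→-11/2
[out] -11/2
[in] mkfold p→/vebra
[out] ok
[in] scribe p→/vebra/prijes c→kuhe
[out] created
[in] erase p→/vebra/prijes
[out] ok
[in] erase p→/vebra
[out] ok
[in] scribe p→/keho c→welajax
[out] created
[in] raiseby x→-28
[out] -67/2
[in] raiseby x→99/8
[out] -169/8
[in] recall k→zuhumi
[out] -438
[in] listout p→/
[out] [keho]

Answer: [keho]


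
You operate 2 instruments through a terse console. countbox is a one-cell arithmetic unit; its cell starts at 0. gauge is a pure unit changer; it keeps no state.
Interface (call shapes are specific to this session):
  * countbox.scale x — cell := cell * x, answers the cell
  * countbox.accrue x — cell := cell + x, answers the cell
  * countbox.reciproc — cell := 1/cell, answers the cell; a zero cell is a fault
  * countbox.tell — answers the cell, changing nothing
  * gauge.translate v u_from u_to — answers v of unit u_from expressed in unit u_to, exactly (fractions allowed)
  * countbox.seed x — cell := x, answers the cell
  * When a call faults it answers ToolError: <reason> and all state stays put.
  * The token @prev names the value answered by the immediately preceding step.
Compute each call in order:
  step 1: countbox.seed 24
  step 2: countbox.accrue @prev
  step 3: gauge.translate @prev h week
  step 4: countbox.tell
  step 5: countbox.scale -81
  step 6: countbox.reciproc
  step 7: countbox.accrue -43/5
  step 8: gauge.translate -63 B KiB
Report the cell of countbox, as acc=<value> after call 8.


Answer: acc=-167189/19440

Derivation:
I use seed passing x→24, and get 24.
Then accrue passing x→@prev, yielding 48.
Then translate passing v→@prev, u_from→h, u_to→week, and see 2/7.
I try tell, yielding 48.
I try scale passing x→-81, yielding -3888.
Using reciproc: -1/3888.
Now I run accrue passing x→-43/5, → -167189/19440.
I use translate passing v→-63, u_from→B, u_to→KiB, → -63/1024.
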